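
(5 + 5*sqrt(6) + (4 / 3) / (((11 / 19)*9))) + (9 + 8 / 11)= 5*sqrt(6) + 4450 / 297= 27.23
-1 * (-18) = 18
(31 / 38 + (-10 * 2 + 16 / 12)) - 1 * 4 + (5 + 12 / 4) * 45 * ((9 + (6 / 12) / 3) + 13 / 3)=551549 / 114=4838.15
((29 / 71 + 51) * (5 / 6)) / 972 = 9125 / 207036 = 0.04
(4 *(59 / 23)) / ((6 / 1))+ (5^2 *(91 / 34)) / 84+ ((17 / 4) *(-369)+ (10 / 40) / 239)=-1170536373 / 747592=-1565.74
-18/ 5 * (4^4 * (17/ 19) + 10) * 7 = -572292/ 95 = -6024.13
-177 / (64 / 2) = -177 / 32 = -5.53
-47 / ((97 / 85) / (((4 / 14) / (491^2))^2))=-15980 / 276244590810433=-0.00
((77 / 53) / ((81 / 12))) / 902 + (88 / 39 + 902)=689697344 / 762723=904.26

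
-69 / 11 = -6.27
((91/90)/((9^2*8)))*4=91/14580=0.01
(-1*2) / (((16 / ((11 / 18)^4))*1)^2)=-0.00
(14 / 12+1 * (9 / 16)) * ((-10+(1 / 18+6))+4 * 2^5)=185339 / 864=214.51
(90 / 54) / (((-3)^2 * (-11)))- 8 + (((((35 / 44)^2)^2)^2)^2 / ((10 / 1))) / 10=-170865981456103931945090382829 / 21314079398600313108953038848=-8.02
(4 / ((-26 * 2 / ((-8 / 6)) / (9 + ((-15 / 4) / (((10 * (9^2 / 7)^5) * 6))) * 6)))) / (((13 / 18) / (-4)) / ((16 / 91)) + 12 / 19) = -101758295521472 / 43580543387121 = -2.33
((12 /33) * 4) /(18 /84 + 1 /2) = 112 /55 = 2.04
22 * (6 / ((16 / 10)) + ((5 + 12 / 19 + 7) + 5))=17875 / 38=470.39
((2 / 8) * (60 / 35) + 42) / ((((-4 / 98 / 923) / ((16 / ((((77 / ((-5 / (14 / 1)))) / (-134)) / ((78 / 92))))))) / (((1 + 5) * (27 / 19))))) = -210984176520 / 3059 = -68971617.04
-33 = -33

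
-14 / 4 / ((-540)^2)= -7 / 583200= -0.00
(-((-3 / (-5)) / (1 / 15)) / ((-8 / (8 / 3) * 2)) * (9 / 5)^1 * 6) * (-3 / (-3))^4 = 81 / 5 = 16.20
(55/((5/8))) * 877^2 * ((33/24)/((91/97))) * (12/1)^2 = 1299926458512/91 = 14284906137.49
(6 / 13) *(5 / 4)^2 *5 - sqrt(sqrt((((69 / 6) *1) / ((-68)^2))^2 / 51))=-sqrt(46) *51^(3 / 4) / 6936 + 375 / 104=3.59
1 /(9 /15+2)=5 /13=0.38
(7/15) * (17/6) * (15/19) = 119/114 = 1.04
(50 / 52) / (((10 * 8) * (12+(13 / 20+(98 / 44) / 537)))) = 147675 / 155475944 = 0.00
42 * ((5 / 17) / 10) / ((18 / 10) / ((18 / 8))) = 105 / 68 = 1.54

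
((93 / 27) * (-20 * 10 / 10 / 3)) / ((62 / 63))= -23.33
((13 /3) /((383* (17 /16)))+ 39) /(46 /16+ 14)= 1219192 /527391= 2.31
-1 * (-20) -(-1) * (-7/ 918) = 18353/ 918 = 19.99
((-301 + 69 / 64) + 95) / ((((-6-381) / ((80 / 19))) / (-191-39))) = -175375 / 342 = -512.79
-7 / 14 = -1 / 2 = -0.50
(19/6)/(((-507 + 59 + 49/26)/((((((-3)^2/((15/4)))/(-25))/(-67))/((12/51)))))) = -4199/97141625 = -0.00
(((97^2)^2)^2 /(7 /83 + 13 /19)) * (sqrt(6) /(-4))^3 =-12359632778332467497 * sqrt(6) /12928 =-2341800256427299.87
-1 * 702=-702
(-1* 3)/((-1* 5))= 3/5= 0.60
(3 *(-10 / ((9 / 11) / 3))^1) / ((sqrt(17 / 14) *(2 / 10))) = -550 *sqrt(238) / 17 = -499.12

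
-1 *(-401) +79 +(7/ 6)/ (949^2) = 2593730887/ 5403606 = 480.00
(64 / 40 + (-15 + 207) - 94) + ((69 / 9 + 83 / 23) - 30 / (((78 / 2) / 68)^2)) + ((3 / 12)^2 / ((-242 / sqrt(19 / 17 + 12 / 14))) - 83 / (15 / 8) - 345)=-4309841 / 11661 - sqrt(27965) / 460768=-369.59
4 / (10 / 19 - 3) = -1.62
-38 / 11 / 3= -38 / 33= -1.15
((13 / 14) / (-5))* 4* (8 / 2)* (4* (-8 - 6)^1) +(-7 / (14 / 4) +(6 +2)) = 862 / 5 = 172.40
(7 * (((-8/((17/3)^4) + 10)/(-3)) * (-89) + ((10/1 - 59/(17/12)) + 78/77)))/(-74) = -2564109743/101979141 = -25.14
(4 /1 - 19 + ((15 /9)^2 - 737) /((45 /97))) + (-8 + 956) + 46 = -244481 /405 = -603.66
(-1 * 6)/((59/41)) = -246/59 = -4.17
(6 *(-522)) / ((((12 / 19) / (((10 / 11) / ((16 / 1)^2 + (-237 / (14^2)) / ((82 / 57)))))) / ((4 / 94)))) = -1594020960 / 2120177191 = -0.75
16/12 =4/3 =1.33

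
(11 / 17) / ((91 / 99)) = 0.70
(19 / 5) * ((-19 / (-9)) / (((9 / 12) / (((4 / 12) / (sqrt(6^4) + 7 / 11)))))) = 15884 / 163215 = 0.10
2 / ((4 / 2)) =1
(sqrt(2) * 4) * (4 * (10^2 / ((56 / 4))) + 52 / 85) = 165.09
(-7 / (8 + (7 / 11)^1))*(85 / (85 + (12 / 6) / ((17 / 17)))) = -1309 / 1653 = -0.79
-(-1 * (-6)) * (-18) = 108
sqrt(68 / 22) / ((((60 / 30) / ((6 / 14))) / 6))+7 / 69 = 7 / 69+9*sqrt(374) / 77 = 2.36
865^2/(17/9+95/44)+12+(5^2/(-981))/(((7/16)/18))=32298297424/174727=184850.07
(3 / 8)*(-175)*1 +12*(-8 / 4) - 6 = -765 / 8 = -95.62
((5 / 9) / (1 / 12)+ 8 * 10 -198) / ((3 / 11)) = -3674 / 9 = -408.22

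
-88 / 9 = -9.78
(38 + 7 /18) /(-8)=-691 /144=-4.80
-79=-79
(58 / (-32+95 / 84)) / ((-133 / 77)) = 1.09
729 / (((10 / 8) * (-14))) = -41.66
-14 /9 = -1.56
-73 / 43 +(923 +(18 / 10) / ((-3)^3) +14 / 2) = 598712 / 645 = 928.24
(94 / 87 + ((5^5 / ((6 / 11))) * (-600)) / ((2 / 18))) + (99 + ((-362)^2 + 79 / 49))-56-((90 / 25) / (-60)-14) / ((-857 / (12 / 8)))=-11254786224888667 / 365339100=-30806410.33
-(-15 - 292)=307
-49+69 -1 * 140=-120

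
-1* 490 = -490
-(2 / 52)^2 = -0.00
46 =46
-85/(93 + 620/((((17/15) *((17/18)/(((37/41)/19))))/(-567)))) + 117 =408459983924/3490947417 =117.01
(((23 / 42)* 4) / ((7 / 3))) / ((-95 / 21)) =-0.21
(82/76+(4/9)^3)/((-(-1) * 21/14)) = 32321/41553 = 0.78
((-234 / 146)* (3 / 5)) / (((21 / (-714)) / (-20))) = -47736 / 73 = -653.92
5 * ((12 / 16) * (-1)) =-15 / 4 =-3.75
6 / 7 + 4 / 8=19 / 14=1.36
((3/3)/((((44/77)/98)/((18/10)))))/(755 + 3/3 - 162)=343/660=0.52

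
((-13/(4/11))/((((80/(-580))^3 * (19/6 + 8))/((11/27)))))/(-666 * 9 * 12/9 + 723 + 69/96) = -38363897/560995020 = -0.07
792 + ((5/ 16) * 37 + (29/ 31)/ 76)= 7572889/ 9424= 803.57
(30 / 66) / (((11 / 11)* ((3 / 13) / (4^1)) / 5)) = 1300 / 33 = 39.39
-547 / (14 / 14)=-547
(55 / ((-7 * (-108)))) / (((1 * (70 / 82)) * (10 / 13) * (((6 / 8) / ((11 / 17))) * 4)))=64493 / 2698920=0.02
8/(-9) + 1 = 0.11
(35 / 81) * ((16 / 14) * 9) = 40 / 9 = 4.44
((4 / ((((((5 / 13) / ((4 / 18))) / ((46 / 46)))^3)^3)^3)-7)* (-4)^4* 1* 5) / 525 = -776382585697556589611082323557229487820474667776 / 45491176734262751545689759738743305206298828125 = -17.07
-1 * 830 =-830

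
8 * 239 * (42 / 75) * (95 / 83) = 508592 / 415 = 1225.52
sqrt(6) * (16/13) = 16 * sqrt(6)/13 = 3.01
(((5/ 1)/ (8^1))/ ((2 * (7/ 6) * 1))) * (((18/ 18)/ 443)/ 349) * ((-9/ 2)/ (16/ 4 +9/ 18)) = -15/ 8657992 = -0.00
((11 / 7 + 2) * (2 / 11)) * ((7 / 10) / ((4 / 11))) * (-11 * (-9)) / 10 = 99 / 8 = 12.38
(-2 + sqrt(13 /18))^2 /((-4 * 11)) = -85 /792 + sqrt(26) /66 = -0.03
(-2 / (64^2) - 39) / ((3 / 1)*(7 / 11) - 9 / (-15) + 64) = -4393015 / 7491584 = -0.59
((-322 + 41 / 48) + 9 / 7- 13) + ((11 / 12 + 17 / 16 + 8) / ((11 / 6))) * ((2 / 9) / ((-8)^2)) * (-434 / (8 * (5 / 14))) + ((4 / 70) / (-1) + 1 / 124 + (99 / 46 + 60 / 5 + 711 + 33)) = 534266481041 / 1264919040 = 422.37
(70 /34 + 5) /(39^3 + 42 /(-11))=440 /3697313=0.00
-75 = -75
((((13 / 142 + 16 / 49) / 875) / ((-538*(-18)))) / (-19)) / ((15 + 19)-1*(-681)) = -2909 / 800952757605000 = -0.00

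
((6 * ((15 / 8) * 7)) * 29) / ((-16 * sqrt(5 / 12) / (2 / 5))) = -1827 * sqrt(15) / 80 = -88.45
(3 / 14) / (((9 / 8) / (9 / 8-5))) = -31 / 42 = -0.74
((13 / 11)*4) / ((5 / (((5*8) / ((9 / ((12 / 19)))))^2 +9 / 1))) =15.96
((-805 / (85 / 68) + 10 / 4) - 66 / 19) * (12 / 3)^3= -784288 / 19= -41278.32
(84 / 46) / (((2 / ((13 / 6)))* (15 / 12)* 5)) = 0.32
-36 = -36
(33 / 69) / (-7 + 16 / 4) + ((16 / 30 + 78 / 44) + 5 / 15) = 18823 / 7590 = 2.48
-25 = -25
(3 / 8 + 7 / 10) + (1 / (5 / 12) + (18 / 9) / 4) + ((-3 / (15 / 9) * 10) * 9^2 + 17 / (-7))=-407807 / 280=-1456.45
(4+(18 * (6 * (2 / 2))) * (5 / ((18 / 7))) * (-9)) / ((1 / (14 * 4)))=-105616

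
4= 4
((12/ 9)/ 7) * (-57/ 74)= -38/ 259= -0.15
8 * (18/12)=12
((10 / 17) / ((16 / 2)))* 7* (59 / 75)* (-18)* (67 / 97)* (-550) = 4565715 / 1649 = 2768.78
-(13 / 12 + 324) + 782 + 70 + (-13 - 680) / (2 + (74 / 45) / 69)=1739069 / 9426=184.50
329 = 329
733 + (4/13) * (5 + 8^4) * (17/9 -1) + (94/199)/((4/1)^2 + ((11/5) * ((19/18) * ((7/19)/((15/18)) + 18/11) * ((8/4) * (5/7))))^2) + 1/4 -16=4999202076701/2718585168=1838.90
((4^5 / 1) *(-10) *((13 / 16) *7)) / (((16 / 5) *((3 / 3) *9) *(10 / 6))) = -3640 / 3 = -1213.33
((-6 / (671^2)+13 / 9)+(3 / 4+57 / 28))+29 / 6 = 257087233 / 28365183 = 9.06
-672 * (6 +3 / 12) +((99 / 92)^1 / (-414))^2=-4200.00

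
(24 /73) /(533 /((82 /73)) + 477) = 48 /138919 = 0.00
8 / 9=0.89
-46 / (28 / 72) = -828 / 7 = -118.29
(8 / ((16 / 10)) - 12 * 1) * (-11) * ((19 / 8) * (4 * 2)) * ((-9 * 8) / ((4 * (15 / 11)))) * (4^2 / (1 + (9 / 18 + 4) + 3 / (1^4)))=-3089856 / 85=-36351.25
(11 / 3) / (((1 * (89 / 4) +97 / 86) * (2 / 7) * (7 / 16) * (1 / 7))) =105952 / 12063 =8.78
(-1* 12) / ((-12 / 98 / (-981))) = -96138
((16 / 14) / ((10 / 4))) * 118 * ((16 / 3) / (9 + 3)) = 7552 / 315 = 23.97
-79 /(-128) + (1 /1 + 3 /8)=255 /128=1.99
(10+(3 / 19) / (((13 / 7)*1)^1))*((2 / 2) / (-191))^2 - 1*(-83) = 747899472 / 9010807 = 83.00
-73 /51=-1.43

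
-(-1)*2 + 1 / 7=15 / 7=2.14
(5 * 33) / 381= 55 / 127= 0.43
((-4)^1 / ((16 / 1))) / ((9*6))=-1 / 216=-0.00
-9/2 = -4.50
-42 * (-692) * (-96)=-2790144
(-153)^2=23409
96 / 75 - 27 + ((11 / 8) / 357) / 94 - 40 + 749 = 4585902323 / 6711600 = 683.28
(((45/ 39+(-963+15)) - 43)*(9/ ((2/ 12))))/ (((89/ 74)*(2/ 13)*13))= -25710264/ 1157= -22221.49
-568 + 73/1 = -495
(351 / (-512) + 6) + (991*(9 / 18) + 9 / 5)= 1286693 / 2560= 502.61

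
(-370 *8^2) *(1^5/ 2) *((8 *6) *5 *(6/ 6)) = -2841600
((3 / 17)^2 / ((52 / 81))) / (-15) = -243 / 75140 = -0.00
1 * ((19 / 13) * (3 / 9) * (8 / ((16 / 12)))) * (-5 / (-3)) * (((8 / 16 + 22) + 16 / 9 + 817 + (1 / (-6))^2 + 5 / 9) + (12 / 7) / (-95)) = 20153723 / 4914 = 4101.29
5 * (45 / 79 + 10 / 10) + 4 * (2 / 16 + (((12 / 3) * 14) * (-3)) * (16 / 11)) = -1684307 / 1738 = -969.11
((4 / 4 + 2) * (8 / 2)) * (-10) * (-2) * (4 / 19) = 50.53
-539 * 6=-3234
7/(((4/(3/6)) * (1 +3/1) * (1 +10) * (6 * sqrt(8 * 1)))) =7 * sqrt(2)/8448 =0.00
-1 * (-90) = 90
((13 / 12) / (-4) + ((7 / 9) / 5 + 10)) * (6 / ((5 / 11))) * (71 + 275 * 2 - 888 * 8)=-169178207 / 200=-845891.04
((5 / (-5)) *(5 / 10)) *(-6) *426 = 1278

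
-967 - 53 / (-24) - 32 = -23923 / 24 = -996.79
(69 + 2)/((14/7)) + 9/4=37.75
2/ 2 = 1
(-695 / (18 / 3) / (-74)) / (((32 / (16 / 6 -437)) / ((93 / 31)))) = -63.74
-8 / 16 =-1 / 2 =-0.50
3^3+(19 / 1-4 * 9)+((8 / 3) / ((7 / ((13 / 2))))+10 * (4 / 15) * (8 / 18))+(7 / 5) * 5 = 3905 / 189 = 20.66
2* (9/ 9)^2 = 2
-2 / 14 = -1 / 7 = -0.14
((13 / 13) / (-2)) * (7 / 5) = -7 / 10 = -0.70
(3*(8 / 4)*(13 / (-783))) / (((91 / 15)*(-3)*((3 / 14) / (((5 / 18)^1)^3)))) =625 / 1141614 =0.00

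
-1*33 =-33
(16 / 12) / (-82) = -2 / 123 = -0.02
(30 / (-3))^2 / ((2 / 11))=550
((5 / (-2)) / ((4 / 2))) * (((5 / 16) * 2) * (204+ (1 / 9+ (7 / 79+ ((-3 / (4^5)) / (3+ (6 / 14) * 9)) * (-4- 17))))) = -59470798525 / 372768768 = -159.54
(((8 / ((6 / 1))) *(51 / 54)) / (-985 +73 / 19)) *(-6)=646 / 83889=0.01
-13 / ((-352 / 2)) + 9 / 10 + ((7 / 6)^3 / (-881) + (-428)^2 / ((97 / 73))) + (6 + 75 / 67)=137868.22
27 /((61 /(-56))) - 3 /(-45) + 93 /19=-344666 /17385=-19.83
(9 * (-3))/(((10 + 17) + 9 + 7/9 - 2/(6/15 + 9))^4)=-864420850107/57230078566591921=-0.00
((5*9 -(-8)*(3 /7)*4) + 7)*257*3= 354660 /7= 50665.71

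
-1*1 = -1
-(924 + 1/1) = -925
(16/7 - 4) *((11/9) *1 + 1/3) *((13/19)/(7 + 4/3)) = -104/475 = -0.22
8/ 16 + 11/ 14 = 9/ 7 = 1.29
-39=-39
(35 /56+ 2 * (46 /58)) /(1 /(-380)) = -48735 /58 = -840.26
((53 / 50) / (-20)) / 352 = -53 / 352000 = -0.00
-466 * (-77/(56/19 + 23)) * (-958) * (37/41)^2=-1078908.38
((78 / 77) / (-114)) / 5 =-13 / 7315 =-0.00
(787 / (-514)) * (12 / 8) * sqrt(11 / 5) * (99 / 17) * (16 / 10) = -467478 * sqrt(55) / 109225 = -31.74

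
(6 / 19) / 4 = 3 / 38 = 0.08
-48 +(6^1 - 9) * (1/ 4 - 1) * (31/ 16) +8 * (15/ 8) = -1833/ 64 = -28.64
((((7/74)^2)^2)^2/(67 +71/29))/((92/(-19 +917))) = 75063473821/83304997511438623744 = 0.00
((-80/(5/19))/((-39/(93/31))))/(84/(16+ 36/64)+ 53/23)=1852880/584441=3.17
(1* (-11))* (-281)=3091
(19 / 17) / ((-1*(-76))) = 1 / 68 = 0.01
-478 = -478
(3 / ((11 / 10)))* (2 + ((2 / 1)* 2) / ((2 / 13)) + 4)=960 / 11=87.27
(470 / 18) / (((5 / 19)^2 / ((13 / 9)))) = 220571 / 405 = 544.62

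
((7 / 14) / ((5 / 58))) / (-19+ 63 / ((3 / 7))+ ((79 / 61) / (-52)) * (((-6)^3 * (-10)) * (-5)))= 22997 / 1574020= 0.01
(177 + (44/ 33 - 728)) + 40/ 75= -8237/ 15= -549.13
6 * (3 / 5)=18 / 5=3.60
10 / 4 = 5 / 2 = 2.50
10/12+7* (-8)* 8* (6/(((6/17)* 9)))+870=443/18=24.61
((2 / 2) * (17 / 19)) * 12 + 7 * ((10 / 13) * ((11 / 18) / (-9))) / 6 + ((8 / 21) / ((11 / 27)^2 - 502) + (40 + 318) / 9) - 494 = -136351088838281 / 307410636078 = -443.55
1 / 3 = 0.33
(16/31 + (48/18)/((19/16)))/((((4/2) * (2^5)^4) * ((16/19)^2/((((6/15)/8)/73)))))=1159/911204155392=0.00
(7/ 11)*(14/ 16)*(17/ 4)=833/ 352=2.37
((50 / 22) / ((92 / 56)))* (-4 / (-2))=700 / 253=2.77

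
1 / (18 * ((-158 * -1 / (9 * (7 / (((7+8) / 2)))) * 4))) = 7 / 9480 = 0.00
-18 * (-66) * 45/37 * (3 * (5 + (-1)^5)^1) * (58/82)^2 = 539518320/62197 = 8674.35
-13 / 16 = -0.81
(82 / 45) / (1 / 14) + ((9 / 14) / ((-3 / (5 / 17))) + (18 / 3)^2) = 61.45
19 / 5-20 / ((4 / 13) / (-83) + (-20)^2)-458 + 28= -229959744 / 539495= -426.25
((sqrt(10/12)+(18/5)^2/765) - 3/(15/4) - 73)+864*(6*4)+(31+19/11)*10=sqrt(30)/6+490629321/23375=20990.40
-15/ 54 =-0.28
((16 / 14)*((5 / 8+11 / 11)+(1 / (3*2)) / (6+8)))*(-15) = -1375 / 49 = -28.06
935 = 935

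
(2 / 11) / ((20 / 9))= 9 / 110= 0.08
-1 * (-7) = 7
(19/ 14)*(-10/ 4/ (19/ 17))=-3.04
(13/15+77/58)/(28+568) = 0.00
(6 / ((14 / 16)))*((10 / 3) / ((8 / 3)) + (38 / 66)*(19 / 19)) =964 / 77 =12.52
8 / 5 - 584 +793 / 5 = -2119 / 5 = -423.80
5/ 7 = 0.71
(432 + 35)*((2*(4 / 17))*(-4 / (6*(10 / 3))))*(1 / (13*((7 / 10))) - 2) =642592 / 7735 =83.08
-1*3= -3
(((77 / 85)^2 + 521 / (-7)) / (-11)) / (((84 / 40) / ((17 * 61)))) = 454172084 / 137445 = 3304.39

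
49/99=0.49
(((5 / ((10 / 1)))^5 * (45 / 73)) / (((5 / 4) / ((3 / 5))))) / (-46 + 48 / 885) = -59 / 293168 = -0.00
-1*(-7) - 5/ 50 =69/ 10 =6.90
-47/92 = -0.51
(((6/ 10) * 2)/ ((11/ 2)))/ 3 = 4/ 55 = 0.07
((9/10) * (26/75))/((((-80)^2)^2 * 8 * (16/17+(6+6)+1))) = 221/3235840000000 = 0.00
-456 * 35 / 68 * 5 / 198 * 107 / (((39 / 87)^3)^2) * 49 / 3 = -10369540084409975 / 8123519547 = -1276483.67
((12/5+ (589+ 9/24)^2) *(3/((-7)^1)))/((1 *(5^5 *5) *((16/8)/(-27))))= 9003708333/70000000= 128.62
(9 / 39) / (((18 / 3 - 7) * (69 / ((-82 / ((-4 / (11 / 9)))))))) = -0.08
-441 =-441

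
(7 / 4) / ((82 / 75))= 525 / 328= 1.60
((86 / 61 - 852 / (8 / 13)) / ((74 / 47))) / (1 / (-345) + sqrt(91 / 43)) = -943944306975 * sqrt(3913) / 97784362496 - 117651029565 / 97784362496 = -605.06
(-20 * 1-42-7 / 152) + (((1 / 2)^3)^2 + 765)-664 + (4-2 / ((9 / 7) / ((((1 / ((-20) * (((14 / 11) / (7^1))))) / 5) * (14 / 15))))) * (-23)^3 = -203560812779 / 4104000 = -49600.59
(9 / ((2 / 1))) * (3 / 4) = 27 / 8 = 3.38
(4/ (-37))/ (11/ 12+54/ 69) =-1104/ 17353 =-0.06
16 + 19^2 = 377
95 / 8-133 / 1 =-969 / 8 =-121.12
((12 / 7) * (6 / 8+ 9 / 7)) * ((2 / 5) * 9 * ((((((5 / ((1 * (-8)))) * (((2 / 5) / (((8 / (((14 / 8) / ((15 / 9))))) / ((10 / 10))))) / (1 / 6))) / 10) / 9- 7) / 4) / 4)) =-4926339 / 896000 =-5.50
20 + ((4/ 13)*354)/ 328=10837/ 533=20.33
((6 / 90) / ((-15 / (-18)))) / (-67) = -2 / 1675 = -0.00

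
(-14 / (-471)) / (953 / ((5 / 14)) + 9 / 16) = 1120 / 100566507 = 0.00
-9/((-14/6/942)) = 25434/7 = 3633.43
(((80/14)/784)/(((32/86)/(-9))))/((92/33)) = -63855/1009792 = -0.06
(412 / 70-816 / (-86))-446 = -648092 / 1505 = -430.63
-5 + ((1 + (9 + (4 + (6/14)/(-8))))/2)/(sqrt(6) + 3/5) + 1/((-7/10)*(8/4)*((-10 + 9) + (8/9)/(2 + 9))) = -2378235/479024 + 19525*sqrt(6)/15792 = -1.94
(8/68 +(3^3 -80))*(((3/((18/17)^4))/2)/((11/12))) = -4416787/64152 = -68.85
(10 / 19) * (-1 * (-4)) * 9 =360 / 19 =18.95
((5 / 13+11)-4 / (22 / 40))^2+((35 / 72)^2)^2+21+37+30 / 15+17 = 51637008812977 / 549543481344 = 93.96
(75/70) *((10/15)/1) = 5/7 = 0.71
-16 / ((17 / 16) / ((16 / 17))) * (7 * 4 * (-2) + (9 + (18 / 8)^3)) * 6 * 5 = 4375680 / 289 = 15140.76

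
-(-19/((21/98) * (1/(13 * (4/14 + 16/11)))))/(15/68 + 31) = 4501328/70059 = 64.25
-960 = -960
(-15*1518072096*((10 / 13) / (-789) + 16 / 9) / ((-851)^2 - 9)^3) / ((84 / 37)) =-79973065878595 / 1704353126825099692032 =-0.00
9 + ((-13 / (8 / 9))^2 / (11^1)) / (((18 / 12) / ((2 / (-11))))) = 12861 / 1936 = 6.64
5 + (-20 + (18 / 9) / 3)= -43 / 3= -14.33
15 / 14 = 1.07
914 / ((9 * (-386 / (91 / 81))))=-41587 / 140697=-0.30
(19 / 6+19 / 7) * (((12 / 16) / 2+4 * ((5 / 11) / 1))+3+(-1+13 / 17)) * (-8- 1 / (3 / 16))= -9159995 / 23562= -388.76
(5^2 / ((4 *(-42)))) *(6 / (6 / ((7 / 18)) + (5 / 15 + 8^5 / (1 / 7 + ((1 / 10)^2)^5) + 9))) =-150000000105 / 38539328000002912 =-0.00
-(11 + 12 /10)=-61 /5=-12.20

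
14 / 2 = 7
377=377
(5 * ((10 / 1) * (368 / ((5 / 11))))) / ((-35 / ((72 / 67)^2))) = -41969664 / 31423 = -1335.64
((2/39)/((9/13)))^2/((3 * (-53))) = -4/115911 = -0.00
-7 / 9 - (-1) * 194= 193.22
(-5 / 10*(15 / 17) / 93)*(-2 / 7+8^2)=-1115 / 3689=-0.30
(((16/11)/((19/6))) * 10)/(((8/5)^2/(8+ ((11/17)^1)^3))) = 15238125/1026817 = 14.84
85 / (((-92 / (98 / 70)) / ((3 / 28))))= -51 / 368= -0.14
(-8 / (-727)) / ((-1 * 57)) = -0.00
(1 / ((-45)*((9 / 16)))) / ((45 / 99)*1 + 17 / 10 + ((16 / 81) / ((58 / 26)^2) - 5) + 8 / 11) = 296032 / 15574753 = 0.02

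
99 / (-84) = -33 / 28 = -1.18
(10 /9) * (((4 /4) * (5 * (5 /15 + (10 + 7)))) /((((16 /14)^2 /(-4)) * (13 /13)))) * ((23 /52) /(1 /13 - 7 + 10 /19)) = 1391845 /68256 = 20.39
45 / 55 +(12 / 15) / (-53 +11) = 923 / 1155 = 0.80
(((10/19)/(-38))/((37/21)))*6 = -630/13357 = -0.05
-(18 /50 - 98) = 2441 /25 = 97.64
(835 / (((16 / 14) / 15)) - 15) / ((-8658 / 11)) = -24695 / 1776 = -13.90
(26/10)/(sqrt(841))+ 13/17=2106/2465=0.85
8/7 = 1.14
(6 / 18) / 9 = 1 / 27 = 0.04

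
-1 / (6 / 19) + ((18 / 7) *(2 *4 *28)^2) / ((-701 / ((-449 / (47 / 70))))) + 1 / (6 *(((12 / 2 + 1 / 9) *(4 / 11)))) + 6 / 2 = 486626555983 / 3953640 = 123083.17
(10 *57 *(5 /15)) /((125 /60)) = 456 /5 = 91.20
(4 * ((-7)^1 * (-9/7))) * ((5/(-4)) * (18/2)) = -405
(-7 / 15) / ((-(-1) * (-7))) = 1 / 15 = 0.07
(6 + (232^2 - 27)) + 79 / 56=53804.41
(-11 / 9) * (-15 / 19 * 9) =165 / 19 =8.68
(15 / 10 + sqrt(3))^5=5643 / 32 + 1629 * sqrt(3) / 16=352.69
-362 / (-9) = 362 / 9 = 40.22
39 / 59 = 0.66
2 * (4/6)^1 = 4/3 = 1.33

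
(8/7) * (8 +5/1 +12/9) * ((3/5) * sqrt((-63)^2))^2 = 585144/25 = 23405.76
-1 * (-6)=6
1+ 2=3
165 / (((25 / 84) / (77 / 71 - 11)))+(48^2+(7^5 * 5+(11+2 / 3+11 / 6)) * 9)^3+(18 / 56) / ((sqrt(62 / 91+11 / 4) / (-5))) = 1240503915252063840651 / 2840 - 45 * sqrt(113659) / 17486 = 436797153257768957.11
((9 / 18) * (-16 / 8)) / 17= -1 / 17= -0.06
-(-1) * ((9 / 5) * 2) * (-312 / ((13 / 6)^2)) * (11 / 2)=-85536 / 65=-1315.94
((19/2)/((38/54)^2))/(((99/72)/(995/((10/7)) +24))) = 190998/19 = 10052.53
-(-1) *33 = 33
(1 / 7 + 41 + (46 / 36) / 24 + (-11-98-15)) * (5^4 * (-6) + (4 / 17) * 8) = 7977461741 / 25704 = 310358.77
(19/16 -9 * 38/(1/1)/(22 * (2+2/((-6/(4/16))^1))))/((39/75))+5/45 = -13.20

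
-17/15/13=-17/195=-0.09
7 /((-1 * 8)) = -0.88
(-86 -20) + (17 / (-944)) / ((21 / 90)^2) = -106.33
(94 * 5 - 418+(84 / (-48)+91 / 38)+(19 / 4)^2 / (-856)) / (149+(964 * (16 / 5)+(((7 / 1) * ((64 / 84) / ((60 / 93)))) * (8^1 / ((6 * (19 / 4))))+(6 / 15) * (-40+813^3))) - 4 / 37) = 22798120725 / 93132169550233984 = 0.00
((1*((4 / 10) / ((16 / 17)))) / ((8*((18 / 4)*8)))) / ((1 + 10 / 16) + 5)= 0.00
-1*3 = -3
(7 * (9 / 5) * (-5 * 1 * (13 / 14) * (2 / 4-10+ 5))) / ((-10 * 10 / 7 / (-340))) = 125307 / 20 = 6265.35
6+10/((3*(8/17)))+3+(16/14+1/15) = 2421/140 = 17.29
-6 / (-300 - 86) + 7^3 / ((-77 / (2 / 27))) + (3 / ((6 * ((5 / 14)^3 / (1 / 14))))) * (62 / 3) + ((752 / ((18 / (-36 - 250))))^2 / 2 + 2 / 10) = 1534397440910846 / 21495375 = 71382678.41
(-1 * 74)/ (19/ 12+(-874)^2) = -888/ 9166531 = -0.00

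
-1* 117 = -117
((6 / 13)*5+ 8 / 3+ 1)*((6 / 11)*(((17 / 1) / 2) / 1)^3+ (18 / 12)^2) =576209 / 286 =2014.72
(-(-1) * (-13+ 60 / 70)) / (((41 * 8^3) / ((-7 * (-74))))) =-3145 / 10496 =-0.30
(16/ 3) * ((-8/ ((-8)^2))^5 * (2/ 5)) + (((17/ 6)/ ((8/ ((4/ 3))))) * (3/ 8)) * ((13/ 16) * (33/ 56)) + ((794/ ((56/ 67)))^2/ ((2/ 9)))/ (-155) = -2445135597427/ 93327360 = -26199.56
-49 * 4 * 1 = -196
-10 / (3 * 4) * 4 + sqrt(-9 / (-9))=-2.33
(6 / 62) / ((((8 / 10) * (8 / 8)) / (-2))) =-15 / 62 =-0.24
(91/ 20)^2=8281/ 400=20.70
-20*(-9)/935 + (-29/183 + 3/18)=4579/22814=0.20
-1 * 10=-10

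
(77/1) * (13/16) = 1001/16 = 62.56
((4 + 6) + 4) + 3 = 17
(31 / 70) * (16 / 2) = 124 / 35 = 3.54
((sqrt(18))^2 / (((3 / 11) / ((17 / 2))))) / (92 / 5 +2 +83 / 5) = 15.16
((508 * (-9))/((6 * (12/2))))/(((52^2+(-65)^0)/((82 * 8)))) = -83312/2705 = -30.80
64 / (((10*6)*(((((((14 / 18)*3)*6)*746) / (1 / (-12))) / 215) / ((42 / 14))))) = -43 / 7833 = -0.01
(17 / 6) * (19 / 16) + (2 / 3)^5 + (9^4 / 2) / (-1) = -25481981 / 7776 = -3277.00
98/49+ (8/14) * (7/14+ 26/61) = 2.53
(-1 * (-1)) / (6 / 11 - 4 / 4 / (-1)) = 11 / 17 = 0.65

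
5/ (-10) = -1/ 2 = -0.50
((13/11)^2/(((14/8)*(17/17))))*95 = 64220/847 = 75.82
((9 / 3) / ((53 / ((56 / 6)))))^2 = 784 / 2809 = 0.28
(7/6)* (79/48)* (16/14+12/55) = 10349/3960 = 2.61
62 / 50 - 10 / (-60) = 211 / 150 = 1.41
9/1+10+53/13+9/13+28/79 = 24775/1027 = 24.12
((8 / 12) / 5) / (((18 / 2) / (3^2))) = 2 / 15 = 0.13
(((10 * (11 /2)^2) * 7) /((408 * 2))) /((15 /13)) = 11011 /4896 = 2.25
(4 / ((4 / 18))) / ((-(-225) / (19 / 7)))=38 / 175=0.22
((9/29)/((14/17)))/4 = 153/1624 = 0.09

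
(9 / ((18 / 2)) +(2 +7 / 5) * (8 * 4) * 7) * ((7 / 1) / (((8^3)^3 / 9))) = 240219 / 671088640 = 0.00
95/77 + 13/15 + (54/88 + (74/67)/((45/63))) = 263749/61908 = 4.26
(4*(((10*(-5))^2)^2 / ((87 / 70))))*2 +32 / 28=24500000696 / 609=40229886.20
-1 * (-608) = 608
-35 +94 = 59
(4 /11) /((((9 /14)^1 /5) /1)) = 280 /99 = 2.83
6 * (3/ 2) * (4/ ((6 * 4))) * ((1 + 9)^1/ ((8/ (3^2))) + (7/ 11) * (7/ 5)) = 8013/ 440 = 18.21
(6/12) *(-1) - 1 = -3/2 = -1.50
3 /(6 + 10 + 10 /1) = 3 /26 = 0.12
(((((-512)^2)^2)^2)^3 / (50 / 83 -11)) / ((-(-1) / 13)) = -113631962710373204447053551870680396472087807937192491043401544761344 / 863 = -131670872202054698084650700000000000000000000000000000000000000000.00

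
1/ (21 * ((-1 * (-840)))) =1/ 17640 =0.00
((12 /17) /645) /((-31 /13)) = -52 /113305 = -0.00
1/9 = 0.11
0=0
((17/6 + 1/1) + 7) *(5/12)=4.51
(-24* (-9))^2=46656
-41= -41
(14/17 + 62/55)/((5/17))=1824/275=6.63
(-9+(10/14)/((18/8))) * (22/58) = -6017/1827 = -3.29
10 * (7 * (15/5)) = 210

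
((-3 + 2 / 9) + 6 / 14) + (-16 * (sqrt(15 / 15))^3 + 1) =-1093 / 63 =-17.35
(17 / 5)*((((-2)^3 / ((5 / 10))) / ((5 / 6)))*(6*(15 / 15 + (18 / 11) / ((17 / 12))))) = -844.10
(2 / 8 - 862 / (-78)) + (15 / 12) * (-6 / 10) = 823 / 78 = 10.55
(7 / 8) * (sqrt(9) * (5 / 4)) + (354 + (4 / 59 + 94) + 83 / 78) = 33312085 / 73632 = 452.41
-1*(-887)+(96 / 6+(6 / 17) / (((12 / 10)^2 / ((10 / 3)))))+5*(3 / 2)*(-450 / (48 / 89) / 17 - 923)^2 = 2359781389199 / 332928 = 7087963.13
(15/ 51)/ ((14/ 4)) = 10/ 119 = 0.08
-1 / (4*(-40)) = 1 / 160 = 0.01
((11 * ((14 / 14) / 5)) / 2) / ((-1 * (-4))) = 11 / 40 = 0.28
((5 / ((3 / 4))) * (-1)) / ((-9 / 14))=280 / 27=10.37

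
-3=-3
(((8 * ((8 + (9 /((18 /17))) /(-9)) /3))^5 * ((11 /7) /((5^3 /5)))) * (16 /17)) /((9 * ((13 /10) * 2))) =5954307088007168 /998899160805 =5960.87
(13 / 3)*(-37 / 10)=-481 / 30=-16.03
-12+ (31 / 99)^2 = -116651 / 9801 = -11.90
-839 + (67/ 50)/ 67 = -41949/ 50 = -838.98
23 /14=1.64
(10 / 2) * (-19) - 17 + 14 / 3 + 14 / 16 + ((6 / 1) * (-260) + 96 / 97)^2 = 548824716229 / 225816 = 2430406.69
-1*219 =-219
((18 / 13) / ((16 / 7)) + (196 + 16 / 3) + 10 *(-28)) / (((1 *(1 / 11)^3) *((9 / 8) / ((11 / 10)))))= -71316311 / 702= -101590.19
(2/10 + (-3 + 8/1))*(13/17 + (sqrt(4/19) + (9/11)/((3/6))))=52*sqrt(19)/95 + 11674/935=14.87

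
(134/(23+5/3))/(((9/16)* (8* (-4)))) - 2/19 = -1717/4218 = -0.41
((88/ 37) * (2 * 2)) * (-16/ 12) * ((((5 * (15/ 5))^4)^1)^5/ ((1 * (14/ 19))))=-5724405922978817265926641.00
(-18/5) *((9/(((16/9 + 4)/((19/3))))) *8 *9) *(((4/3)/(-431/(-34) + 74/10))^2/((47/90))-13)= 1182208057545708/35586378295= 33220.80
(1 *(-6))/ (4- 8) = 3/ 2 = 1.50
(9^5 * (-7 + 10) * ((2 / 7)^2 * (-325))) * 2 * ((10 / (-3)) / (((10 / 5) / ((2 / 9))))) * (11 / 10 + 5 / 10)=272937600 / 49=5570155.10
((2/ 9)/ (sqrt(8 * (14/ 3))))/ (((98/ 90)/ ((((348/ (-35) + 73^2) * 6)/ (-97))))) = -558501 * sqrt(21)/ 232897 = -10.99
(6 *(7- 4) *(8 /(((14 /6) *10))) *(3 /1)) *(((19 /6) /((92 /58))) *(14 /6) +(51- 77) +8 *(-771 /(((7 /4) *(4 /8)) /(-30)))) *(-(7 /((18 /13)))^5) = -156082062151889237 /12072240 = -12929005897.16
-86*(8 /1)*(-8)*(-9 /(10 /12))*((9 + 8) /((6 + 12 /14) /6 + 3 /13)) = -459793152 /625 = -735669.04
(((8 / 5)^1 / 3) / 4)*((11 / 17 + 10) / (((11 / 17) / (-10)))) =-21.94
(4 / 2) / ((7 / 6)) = 12 / 7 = 1.71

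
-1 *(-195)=195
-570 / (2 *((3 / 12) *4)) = -285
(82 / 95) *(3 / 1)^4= 69.92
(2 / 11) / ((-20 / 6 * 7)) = -3 / 385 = -0.01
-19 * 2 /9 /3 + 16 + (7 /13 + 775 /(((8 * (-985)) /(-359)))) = 27901531 /553176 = 50.44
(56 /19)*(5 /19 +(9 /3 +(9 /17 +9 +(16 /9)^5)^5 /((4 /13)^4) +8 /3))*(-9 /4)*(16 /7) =-1046006385186263760041295909367561701052396 /40885756266975428616579439535097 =-25583637938.75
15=15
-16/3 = -5.33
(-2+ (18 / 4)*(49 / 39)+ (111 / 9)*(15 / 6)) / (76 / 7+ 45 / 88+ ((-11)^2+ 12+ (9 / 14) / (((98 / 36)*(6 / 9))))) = 40597480 / 170364129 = 0.24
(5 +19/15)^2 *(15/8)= 73.63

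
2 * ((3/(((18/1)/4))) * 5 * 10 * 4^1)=800/3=266.67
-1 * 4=-4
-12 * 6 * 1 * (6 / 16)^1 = -27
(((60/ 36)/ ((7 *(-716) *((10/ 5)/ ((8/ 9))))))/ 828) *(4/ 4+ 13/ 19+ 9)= -145/ 76032756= -0.00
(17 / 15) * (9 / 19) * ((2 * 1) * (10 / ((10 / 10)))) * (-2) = -408 / 19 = -21.47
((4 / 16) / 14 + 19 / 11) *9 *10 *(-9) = -435375 / 308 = -1413.56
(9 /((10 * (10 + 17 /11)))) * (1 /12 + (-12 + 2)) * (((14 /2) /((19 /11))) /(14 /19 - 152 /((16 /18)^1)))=302379 /16433800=0.02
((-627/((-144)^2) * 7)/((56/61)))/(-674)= 12749/37269504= 0.00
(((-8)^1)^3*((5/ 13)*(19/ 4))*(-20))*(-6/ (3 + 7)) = -145920/ 13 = -11224.62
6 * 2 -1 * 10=2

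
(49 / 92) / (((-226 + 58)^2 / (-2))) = -1 / 26496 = -0.00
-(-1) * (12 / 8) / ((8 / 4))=3 / 4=0.75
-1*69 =-69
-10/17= -0.59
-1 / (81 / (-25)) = 25 / 81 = 0.31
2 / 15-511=-7663 / 15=-510.87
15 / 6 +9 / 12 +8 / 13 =201 / 52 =3.87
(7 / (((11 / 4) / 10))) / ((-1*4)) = -6.36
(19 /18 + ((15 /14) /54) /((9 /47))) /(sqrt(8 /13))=2629 * sqrt(26) /9072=1.48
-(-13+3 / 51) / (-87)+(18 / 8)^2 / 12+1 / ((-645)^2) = 3585196327 / 13126420800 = 0.27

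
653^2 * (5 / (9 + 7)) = 2132045 / 16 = 133252.81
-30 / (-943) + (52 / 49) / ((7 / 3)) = 157398 / 323449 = 0.49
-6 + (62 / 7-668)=-4656 / 7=-665.14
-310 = -310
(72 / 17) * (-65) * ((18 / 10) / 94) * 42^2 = -7429968 / 799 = -9299.08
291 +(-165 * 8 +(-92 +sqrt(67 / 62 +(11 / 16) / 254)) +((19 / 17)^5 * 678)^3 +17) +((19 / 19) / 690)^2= 9 * sqrt(13267690) / 31496 +2252635828265790249858030160829393 / 1362799614823823299047300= 1652947216.29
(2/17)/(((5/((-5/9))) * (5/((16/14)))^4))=-0.00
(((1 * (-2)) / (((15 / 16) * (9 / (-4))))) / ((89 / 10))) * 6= 512 / 801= 0.64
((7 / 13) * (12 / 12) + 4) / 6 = 0.76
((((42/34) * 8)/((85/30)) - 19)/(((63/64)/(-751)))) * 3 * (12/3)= 861883648/6069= 142014.11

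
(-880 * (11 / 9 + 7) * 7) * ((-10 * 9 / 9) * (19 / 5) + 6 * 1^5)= 14586880 / 9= 1620764.44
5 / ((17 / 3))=15 / 17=0.88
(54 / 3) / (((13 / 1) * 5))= 18 / 65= 0.28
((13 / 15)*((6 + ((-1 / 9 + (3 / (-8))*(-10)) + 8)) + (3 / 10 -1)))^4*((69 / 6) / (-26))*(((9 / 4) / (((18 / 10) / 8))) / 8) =-4367044228634587331 / 170061120000000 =-25679.26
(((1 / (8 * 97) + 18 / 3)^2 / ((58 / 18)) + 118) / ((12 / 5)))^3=1434934475629341099818473487125 / 9202547322087728052436992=155927.96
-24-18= -42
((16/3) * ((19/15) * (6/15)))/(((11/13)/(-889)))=-7026656/2475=-2839.05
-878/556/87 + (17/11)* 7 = 2873305/266046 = 10.80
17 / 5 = 3.40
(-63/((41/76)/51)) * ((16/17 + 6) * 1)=-1694952/41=-41340.29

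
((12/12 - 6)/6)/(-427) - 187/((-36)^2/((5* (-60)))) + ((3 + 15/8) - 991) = -86959651/92232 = -942.84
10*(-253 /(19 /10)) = -25300 /19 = -1331.58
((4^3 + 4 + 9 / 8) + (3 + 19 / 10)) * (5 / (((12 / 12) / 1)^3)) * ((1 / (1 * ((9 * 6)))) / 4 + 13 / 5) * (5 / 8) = 925477 / 1536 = 602.52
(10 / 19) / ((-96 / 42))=-35 / 152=-0.23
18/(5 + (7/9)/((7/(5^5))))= 81/1585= 0.05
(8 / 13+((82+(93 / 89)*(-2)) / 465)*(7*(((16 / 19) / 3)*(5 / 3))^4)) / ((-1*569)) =-61918866003496 / 52349557553106489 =-0.00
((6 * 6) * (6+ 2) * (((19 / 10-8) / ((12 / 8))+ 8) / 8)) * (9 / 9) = 708 / 5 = 141.60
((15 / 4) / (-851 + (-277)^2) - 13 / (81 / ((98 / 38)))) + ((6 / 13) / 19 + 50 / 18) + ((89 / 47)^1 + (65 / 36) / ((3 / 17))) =14.51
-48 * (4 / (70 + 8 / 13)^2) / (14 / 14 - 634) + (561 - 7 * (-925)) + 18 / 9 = 312865079962 / 44453691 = 7038.00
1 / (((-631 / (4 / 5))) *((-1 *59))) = 4 / 186145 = 0.00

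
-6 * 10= -60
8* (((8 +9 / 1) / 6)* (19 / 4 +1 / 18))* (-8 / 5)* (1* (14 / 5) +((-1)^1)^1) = -23528 / 75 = -313.71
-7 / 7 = -1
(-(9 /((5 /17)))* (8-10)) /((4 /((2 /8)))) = 153 /40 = 3.82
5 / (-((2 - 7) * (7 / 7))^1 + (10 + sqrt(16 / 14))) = 525 / 1567 - 10 * sqrt(14) / 1567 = 0.31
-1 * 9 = -9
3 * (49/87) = 49/29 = 1.69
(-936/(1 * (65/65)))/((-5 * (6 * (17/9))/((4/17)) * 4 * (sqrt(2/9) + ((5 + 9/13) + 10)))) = 985608/15903755- 355914 * sqrt(2)/270363835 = 0.06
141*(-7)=-987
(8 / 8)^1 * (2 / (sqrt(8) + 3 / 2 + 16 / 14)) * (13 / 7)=-1924 / 199 + 1456 * sqrt(2) / 199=0.68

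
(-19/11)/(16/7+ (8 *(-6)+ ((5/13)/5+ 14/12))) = 10374/267091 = 0.04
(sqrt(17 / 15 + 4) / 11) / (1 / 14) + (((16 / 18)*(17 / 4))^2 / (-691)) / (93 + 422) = -1156 / 28825065 + 14*sqrt(1155) / 165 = 2.88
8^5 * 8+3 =262147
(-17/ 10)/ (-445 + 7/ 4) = 34/ 8865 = 0.00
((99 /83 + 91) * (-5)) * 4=-153040 /83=-1843.86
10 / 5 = 2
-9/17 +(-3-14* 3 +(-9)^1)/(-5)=873/85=10.27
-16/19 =-0.84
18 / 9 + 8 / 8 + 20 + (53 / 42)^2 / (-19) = 768059 / 33516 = 22.92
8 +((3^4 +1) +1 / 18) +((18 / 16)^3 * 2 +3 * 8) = 269345 / 2304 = 116.90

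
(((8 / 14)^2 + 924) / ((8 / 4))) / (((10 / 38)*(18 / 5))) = 487.84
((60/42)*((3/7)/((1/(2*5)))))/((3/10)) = 1000/49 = 20.41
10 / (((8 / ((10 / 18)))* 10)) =5 / 72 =0.07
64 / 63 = 1.02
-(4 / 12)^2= -1 / 9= -0.11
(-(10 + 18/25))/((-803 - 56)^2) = -268/18447025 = -0.00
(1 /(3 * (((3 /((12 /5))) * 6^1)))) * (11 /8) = 11 /180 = 0.06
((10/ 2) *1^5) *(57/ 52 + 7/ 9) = 4385/ 468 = 9.37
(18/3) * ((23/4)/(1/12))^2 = 28566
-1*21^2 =-441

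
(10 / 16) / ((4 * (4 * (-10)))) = -1 / 256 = -0.00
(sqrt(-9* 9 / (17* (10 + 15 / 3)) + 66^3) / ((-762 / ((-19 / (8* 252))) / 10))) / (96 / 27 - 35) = -0.00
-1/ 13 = -0.08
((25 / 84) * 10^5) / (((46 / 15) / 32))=50000000 / 161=310559.01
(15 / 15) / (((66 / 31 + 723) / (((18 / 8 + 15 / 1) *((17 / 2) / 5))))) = 12121 / 299720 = 0.04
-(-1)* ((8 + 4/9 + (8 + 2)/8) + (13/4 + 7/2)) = 148/9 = 16.44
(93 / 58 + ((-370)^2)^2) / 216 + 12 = 1087013530429 / 12528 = 86766724.97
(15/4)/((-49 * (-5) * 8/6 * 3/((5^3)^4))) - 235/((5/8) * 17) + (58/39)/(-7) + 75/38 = 934191.22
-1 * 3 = -3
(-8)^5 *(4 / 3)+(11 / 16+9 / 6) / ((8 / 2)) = -8388503 / 192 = -43690.12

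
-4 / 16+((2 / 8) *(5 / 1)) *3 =3.50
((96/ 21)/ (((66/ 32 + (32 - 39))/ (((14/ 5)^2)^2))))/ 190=-1404928/ 4690625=-0.30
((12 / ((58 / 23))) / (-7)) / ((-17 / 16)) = 2208 / 3451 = 0.64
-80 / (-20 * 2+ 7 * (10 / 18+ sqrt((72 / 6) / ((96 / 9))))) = 272160 * sqrt(2) / 809279+ 1872000 / 809279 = 2.79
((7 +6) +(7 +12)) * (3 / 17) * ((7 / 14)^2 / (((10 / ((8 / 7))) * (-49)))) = -96 / 29155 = -0.00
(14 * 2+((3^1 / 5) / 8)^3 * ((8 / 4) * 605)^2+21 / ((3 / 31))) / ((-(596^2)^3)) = -552107 / 28685176895179325440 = -0.00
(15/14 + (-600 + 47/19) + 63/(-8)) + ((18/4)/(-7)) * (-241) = -68309/152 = -449.40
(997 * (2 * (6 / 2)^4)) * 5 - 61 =807509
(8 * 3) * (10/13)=240/13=18.46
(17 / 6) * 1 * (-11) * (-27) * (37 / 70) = 62271 / 140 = 444.79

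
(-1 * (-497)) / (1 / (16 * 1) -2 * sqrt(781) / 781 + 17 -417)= -39741066288 / 31979762957 + 254464 * sqrt(781) / 31979762957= -1.24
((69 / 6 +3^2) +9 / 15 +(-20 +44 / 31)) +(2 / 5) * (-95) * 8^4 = -48250099 / 310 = -155645.48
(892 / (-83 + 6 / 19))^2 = 287234704 / 2468041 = 116.38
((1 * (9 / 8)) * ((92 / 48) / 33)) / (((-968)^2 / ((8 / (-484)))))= -23 / 19954863104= -0.00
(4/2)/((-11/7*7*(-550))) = 1/3025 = 0.00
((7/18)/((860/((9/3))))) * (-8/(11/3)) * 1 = -7/2365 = -0.00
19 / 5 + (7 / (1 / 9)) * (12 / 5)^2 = 9167 / 25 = 366.68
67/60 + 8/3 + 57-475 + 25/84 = -86923/210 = -413.92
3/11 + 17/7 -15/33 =173/77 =2.25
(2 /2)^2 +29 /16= 45 /16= 2.81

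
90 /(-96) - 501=-8031 /16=-501.94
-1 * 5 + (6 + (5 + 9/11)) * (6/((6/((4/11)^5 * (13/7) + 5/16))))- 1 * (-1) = -16594159/99207416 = -0.17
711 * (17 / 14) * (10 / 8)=60435 / 56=1079.20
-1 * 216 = -216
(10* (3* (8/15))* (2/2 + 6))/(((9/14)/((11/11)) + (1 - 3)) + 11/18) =-7056/47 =-150.13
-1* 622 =-622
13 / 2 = 6.50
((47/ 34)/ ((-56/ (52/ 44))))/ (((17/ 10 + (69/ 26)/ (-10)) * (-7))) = 39715/ 13671196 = 0.00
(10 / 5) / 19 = 2 / 19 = 0.11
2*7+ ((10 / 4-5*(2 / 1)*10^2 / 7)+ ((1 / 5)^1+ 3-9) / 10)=-22214 / 175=-126.94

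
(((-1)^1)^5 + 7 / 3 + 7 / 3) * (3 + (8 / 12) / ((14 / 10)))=803 / 63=12.75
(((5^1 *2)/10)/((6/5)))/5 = 1/6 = 0.17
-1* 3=-3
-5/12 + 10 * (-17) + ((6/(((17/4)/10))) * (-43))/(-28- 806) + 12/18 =-1597597/9452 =-169.02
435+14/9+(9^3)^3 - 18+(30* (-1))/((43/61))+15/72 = 1199454998677/3096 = 387420865.21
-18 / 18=-1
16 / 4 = 4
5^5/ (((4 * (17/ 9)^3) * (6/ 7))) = 5315625/ 39304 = 135.24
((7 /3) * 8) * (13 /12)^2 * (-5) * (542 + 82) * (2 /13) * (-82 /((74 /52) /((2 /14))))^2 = -61454132480 /86247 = -712536.46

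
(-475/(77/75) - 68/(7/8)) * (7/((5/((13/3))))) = -540917/165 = -3278.28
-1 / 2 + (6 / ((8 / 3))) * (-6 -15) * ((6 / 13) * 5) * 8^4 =-11612173 / 26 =-446622.04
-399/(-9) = 133/3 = 44.33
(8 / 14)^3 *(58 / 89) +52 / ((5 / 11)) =17480004 / 152635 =114.52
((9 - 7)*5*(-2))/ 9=-20/ 9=-2.22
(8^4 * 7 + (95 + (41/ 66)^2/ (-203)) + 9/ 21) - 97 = 25352340851/ 884268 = 28670.43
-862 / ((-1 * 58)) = 431 / 29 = 14.86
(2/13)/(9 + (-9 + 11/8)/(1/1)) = 16/143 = 0.11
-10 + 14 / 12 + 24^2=3403 / 6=567.17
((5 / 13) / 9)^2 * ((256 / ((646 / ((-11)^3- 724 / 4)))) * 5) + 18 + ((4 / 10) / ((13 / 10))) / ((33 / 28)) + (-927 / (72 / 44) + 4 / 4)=-1991272669 / 3602742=-552.71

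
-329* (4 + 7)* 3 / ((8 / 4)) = -10857 / 2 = -5428.50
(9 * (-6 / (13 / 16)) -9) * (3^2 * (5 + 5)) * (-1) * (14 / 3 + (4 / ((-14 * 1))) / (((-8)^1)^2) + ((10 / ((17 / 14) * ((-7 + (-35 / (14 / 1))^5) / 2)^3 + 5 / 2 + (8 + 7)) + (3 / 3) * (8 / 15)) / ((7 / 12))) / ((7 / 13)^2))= 61994425482592407333 / 1168001844038288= 53077.34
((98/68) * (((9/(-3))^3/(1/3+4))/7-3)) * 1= -1239/221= -5.61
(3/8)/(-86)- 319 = -219475/688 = -319.00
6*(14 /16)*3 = 63 /4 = 15.75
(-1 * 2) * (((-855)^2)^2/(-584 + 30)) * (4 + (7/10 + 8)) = 13573697785875/554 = 24501259541.29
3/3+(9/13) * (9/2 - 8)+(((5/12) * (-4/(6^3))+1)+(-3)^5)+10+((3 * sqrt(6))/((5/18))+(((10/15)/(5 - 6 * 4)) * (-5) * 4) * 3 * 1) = -37025039/160056+54 * sqrt(6)/5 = -204.87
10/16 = 5/8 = 0.62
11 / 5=2.20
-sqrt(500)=-10* sqrt(5)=-22.36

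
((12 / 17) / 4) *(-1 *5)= -15 / 17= -0.88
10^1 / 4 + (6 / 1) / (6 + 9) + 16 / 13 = 537 / 130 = 4.13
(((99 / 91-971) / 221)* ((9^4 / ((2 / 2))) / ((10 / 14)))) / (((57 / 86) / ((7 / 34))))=-58101727194 / 4639895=-12522.21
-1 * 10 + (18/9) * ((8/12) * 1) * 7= -2/3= -0.67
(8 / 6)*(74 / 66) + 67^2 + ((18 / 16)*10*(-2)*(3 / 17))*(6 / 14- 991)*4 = 238248341 / 11781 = 20223.10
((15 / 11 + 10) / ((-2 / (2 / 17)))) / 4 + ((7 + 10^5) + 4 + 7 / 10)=374043133 / 3740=100011.53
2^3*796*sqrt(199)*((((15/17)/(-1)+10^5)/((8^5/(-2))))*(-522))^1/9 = 9810613435*sqrt(199)/4352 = 31800490.24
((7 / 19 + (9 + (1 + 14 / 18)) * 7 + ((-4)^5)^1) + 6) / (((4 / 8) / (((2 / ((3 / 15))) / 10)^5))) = -322228 / 171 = -1884.37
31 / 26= 1.19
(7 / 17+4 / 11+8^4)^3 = 449625863618794673 / 6539203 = 68758511338.28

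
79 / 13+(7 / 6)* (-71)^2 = 459205 / 78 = 5887.24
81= 81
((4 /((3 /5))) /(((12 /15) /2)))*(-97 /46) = -2425 /69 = -35.14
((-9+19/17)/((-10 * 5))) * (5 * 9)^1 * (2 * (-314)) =-378684/85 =-4455.11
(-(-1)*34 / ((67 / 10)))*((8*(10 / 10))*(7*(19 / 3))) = 361760 / 201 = 1799.80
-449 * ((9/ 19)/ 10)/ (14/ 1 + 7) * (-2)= 1347/ 665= 2.03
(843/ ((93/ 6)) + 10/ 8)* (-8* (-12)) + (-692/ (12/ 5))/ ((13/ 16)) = 6028424/ 1209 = 4986.29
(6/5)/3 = 2/5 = 0.40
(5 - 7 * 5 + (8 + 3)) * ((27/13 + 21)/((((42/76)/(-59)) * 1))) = 4259800/91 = 46810.99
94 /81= 1.16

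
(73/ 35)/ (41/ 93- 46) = -6789/ 148295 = -0.05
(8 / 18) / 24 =1 / 54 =0.02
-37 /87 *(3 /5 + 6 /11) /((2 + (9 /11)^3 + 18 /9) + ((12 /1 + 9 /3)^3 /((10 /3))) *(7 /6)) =-376068 /915412115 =-0.00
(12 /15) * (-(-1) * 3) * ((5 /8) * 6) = 9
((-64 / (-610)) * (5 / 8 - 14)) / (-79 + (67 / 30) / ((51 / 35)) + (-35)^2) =-130968 / 107099225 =-0.00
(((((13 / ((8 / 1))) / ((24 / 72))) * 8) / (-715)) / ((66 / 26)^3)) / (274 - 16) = -2197 / 169982010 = -0.00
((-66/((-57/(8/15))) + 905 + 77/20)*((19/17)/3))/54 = 1036793/165240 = 6.27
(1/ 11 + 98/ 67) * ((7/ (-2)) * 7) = -56105/ 1474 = -38.06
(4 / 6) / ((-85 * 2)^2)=1 / 43350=0.00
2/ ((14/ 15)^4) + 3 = 108249/ 19208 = 5.64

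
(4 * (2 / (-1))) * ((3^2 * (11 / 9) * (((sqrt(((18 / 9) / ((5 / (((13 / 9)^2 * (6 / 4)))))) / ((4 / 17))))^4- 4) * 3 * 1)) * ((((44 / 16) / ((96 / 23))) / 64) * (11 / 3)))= -216976647877 / 895795200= -242.22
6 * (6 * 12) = 432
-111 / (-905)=111 / 905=0.12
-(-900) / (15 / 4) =240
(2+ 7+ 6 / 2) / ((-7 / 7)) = -12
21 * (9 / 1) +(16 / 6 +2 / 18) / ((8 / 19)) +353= 39499 / 72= 548.60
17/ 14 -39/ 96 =181/ 224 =0.81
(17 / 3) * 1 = 17 / 3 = 5.67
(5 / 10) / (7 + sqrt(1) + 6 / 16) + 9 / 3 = 3.06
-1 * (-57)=57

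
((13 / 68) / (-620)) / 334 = -13 / 14081440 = -0.00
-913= -913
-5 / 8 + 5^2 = 195 / 8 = 24.38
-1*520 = -520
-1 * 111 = -111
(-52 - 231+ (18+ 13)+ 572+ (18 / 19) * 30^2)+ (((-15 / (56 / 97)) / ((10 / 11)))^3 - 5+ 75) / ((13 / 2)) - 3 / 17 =-7103896324547 / 2949646336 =-2408.39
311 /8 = 38.88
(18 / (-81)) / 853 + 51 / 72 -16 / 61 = 1670051 / 3746376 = 0.45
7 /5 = 1.40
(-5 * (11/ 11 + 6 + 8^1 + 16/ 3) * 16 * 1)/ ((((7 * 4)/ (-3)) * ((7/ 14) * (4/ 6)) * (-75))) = -244/ 35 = -6.97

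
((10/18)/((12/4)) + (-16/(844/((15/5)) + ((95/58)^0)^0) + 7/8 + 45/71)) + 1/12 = 22350551/12989592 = 1.72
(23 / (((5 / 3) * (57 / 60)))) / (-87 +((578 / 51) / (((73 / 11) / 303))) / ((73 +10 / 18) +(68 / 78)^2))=-0.18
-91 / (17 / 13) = -1183 / 17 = -69.59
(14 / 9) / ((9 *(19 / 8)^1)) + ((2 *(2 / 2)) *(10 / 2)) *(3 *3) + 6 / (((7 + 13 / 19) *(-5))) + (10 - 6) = 52756247 / 561735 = 93.92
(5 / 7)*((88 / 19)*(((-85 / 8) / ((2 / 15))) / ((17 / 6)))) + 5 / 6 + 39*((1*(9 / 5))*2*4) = 1872859 / 3990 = 469.39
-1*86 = -86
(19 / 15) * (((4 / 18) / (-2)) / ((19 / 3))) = -1 / 45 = -0.02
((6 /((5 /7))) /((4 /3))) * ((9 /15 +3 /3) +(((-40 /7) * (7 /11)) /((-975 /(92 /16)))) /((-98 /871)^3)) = -3134485311 /36975400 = -84.77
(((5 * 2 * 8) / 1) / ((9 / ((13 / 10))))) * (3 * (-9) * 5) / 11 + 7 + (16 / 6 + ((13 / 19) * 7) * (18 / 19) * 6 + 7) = -1166606 / 11913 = -97.93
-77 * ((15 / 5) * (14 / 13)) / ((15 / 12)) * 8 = -103488 / 65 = -1592.12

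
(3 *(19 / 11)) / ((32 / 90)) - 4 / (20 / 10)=2213 / 176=12.57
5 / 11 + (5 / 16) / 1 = 135 / 176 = 0.77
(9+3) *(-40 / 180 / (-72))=0.04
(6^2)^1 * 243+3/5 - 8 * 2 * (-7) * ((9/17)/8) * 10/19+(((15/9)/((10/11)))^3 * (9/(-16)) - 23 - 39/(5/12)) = 1070698151/124032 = 8632.43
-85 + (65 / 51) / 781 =-3385570 / 39831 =-85.00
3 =3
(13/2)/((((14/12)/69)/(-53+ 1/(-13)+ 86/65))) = -696348/35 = -19895.66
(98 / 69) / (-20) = -49 / 690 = -0.07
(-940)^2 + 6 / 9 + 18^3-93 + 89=889428.67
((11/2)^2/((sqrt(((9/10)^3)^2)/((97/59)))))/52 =1467125/1118286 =1.31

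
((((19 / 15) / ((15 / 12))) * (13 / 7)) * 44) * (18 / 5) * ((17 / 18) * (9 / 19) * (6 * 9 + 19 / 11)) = 6502704 / 875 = 7431.66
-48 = -48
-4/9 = -0.44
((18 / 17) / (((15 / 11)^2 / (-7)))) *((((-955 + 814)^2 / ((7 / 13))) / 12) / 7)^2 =-898061370921 / 1166200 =-770074.92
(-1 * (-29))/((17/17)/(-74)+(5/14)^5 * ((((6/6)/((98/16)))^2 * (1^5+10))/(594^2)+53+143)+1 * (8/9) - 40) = -2777744411791272/3638440607993461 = -0.76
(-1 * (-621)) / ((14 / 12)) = 3726 / 7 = 532.29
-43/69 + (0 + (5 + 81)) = 5891/69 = 85.38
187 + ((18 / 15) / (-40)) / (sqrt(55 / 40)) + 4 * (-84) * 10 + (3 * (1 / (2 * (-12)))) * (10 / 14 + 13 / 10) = -1777021 / 560 - 3 * sqrt(22) / 550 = -3173.28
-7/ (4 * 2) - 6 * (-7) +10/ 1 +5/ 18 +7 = 4205/ 72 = 58.40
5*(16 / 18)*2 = 80 / 9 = 8.89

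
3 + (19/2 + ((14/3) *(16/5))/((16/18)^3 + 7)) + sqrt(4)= 923039/56150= 16.44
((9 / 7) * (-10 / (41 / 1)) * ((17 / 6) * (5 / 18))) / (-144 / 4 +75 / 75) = 85 / 12054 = 0.01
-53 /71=-0.75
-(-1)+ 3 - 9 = -5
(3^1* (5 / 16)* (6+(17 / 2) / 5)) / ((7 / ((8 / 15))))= 11 / 20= 0.55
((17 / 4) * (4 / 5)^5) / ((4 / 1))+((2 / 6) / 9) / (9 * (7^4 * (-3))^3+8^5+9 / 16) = 0.35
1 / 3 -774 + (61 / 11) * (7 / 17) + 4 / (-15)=-2164478 / 2805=-771.65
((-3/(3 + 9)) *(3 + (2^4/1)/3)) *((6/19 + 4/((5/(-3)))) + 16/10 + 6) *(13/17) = -8.79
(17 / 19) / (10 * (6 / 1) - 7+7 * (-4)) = 17 / 475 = 0.04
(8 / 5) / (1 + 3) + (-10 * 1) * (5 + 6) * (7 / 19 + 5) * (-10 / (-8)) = -70087 / 95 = -737.76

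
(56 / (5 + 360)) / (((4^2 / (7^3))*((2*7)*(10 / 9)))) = 3087 / 14600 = 0.21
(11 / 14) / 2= 11 / 28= 0.39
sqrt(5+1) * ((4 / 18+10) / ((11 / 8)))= 18.21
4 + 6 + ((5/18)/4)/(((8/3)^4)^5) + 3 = 119903836481049187949/9223372036854775808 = 13.00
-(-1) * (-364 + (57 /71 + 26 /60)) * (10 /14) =-772687 /2982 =-259.12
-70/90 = -7/9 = -0.78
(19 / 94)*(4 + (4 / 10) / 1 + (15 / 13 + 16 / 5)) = 1.77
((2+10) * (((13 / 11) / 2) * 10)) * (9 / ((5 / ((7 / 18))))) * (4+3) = 347.45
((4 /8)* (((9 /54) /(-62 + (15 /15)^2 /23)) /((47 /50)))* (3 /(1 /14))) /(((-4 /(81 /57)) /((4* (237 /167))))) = 343413 /2833489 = 0.12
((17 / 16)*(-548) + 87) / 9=-1981 / 36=-55.03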